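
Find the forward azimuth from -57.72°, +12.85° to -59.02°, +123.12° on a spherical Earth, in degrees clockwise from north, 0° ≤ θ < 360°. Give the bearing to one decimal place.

Δλ = 123.12 − 12.85 = 110.27°.
θ = atan2( sin Δλ · cos φ₂ , cos φ₁ · sin φ₂ − sin φ₁ · cos φ₂ · cos Δλ )
  = atan2(0.48286, -0.60864) = 141.573° → normalised to [0°, 360°): 141.573°.

141.6°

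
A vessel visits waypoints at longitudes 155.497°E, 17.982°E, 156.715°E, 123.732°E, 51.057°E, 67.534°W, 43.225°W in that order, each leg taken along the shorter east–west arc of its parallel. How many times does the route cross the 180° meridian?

0

Leg 1: +155.497° → +17.982°, shortest Δλ = -137.515° (west) — does not cross 180°.
Leg 2: +17.982° → +156.715°, shortest Δλ = 138.733° (east) — does not cross 180°.
Leg 3: +156.715° → +123.732°, shortest Δλ = -32.983° (west) — does not cross 180°.
Leg 4: +123.732° → +51.057°, shortest Δλ = -72.675° (west) — does not cross 180°.
Leg 5: +51.057° → -67.534°, shortest Δλ = -118.591° (west) — does not cross 180°.
Leg 6: -67.534° → -43.225°, shortest Δλ = 24.309° (east) — does not cross 180°.
Total crossings: 0.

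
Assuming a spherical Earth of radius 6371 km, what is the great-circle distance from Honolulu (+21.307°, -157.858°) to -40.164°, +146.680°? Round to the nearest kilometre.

8924 km

Δλ = 146.680 − -157.858 = 304.538°; wrapped into (−180°, 180°]: -55.462°.
Δφ = -40.164 − 21.307 = -61.471°.
a = sin²(Δφ/2) + cos φ₁ · cos φ₂ · sin²(Δλ/2) = 0.415356.
c = 2·atan2(√a, √(1−a)) = 1.40069 rad → d = 6371·c ≈ 8923.79 km.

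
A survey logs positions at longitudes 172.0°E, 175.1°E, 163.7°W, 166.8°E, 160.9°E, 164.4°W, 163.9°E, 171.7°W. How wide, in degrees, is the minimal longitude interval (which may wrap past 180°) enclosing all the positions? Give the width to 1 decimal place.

35.4°

Sort the longitudes: -171.7°, -164.4°, -163.7°, +160.9°, +163.9°, +166.8°, +172.0°, +175.1°.
Eastward gaps between consecutive values (wrapping around): 7.3°, 0.7°, 324.6°, 3.0°, 2.9°, 5.2°, 3.1°, 13.2°.
Largest gap = 324.6° ⇒ minimal covering band is its complement: 360° − 324.6° = 35.4°.
Band runs from +160.9° eastward to -163.7°, crossing the antimeridian.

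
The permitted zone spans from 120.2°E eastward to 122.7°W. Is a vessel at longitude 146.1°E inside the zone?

Yes

Band width going east from +120.2° to -122.7°: ((-122.7 − 120.2) mod 360) = 117.1°.
Offset of +146.1° east of the west edge: ((146.1 − 120.2) mod 360) = 25.9°.
25.9° ≤ 117.1° ⇒ inside.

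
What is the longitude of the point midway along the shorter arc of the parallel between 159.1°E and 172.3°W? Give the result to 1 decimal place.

173.4°E

Signed shortest Δλ from +159.1° to -172.3° is +28.6°.
Midpoint longitude = +159.1° + (+28.6°)/2 = +159.1° + 14.3° = +173.4°.
(The naïve average (+159.1 + -172.3)/2 = -6.6° is on the wrong side of the globe.)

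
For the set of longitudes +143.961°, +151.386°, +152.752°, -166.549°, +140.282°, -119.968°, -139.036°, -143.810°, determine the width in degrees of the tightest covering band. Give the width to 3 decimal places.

Sort the longitudes: -166.549°, -143.810°, -139.036°, -119.968°, +140.282°, +143.961°, +151.386°, +152.752°.
Eastward gaps between consecutive values (wrapping around): 22.739°, 4.774°, 19.068°, 260.250°, 3.679°, 7.425°, 1.366°, 40.699°.
Largest gap = 260.250° ⇒ minimal covering band is its complement: 360° − 260.250° = 99.750°.
Band runs from +140.282° eastward to -119.968°, crossing the antimeridian.

99.750°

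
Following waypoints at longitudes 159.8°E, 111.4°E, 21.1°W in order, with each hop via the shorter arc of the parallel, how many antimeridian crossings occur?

Leg 1: +159.8° → +111.4°, shortest Δλ = -48.4° (west) — does not cross 180°.
Leg 2: +111.4° → -21.1°, shortest Δλ = -132.5° (west) — does not cross 180°.
Total crossings: 0.

0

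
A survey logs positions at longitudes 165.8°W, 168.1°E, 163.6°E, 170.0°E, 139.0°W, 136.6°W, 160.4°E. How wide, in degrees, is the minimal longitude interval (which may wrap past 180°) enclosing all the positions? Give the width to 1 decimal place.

Sort the longitudes: -165.8°, -139.0°, -136.6°, +160.4°, +163.6°, +168.1°, +170.0°.
Eastward gaps between consecutive values (wrapping around): 26.8°, 2.4°, 297.0°, 3.2°, 4.5°, 1.9°, 24.2°.
Largest gap = 297.0° ⇒ minimal covering band is its complement: 360° − 297.0° = 63.0°.
Band runs from +160.4° eastward to -136.6°, crossing the antimeridian.

63.0°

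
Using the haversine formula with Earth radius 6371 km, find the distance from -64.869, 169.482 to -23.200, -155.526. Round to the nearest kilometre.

Δλ = -155.526 − 169.482 = -325.008°; wrapped into (−180°, 180°]: 34.992°.
Δφ = -23.200 − -64.869 = 41.669°.
a = sin²(Δφ/2) + cos φ₁ · cos φ₂ · sin²(Δλ/2) = 0.161782.
c = 2·atan2(√a, √(1−a)) = 0.82788 rad → d = 6371·c ≈ 5274.45 km.

5274 km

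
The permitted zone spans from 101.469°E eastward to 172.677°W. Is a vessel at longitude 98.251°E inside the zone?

No

Band width going east from +101.469° to -172.677°: ((-172.677 − 101.469) mod 360) = 85.854°.
Offset of +98.251° east of the west edge: ((98.251 − 101.469) mod 360) = 356.782°.
356.782° > 85.854° ⇒ outside.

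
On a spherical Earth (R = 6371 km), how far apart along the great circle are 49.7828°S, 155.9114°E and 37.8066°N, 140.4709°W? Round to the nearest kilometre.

11561 km

Δλ = -140.4709 − 155.9114 = -296.3823°; wrapped into (−180°, 180°]: 63.6177°.
Δφ = 37.8066 − -49.7828 = 87.5894°.
a = sin²(Δφ/2) + cos φ₁ · cos φ₂ · sin²(Δλ/2) = 0.620699.
c = 2·atan2(√a, √(1−a)) = 1.81460 rad → d = 6371·c ≈ 11560.84 km.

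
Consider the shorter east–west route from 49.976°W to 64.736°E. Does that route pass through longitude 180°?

Signed shortest Δλ = ((64.736 − -49.976 + 180) mod 360) − 180 = 114.712°.
Going east by 114.712° from -49.976° reaches +64.736° without touching 180°.

No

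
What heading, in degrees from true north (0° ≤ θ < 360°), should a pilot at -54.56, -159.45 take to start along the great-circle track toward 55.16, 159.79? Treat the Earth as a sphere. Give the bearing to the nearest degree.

336°

Δλ = 159.79 − -159.45 = 319.24°; wrapped into (−180°, 180°]: -40.76°.
θ = atan2( sin Δλ · cos φ₂ , cos φ₁ · sin φ₂ − sin φ₁ · cos φ₂ · cos Δλ )
  = atan2(-0.37299, 0.82846) = -24.238° → normalised to [0°, 360°): 335.762°.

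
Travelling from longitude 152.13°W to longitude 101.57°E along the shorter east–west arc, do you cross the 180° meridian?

Yes

Naïve |101.57 − -152.13| = 253.7° > 180°, so the shorter arc goes the other way round — across 180°.
Signed shortest Δλ = ((101.57 − -152.13 + 180) mod 360) − 180 = -106.3°.
Going west by 106.3° from -152.13° passes through 180° before reaching +101.57°.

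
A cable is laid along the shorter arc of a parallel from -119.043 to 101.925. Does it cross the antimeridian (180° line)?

Naïve |101.925 − -119.043| = 220.968° > 180°, so the shorter arc goes the other way round — across 180°.
Signed shortest Δλ = ((101.925 − -119.043 + 180) mod 360) − 180 = -139.032°.
Going west by 139.032° from -119.043° passes through 180° before reaching +101.925°.

Yes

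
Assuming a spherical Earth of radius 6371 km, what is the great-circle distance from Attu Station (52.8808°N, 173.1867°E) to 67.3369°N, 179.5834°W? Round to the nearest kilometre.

Δλ = -179.5834 − 173.1867 = -352.7701°; wrapped into (−180°, 180°]: 7.2299°.
Δφ = 67.3369 − 52.8808 = 14.4561°.
a = sin²(Δφ/2) + cos φ₁ · cos φ₂ · sin²(Δλ/2) = 0.016755.
c = 2·atan2(√a, √(1−a)) = 0.25961 rad → d = 6371·c ≈ 1653.97 km.

1654 km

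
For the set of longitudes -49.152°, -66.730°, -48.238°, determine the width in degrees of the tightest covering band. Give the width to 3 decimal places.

18.492°

Sort the longitudes: -66.730°, -49.152°, -48.238°.
Eastward gaps between consecutive values (wrapping around): 17.578°, 0.914°, 341.508°.
Largest gap = 341.508° ⇒ minimal covering band is its complement: 360° − 341.508° = 18.492°.
Band runs from -66.730° eastward to -48.238°.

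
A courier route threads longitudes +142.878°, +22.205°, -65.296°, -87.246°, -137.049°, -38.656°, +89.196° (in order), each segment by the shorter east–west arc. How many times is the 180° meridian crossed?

0

Leg 1: +142.878° → +22.205°, shortest Δλ = -120.673° (west) — does not cross 180°.
Leg 2: +22.205° → -65.296°, shortest Δλ = -87.501° (west) — does not cross 180°.
Leg 3: -65.296° → -87.246°, shortest Δλ = -21.95° (west) — does not cross 180°.
Leg 4: -87.246° → -137.049°, shortest Δλ = -49.803° (west) — does not cross 180°.
Leg 5: -137.049° → -38.656°, shortest Δλ = 98.393° (east) — does not cross 180°.
Leg 6: -38.656° → +89.196°, shortest Δλ = 127.852° (east) — does not cross 180°.
Total crossings: 0.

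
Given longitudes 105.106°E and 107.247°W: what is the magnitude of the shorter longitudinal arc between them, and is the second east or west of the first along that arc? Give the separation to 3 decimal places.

147.647° east

Raw difference: -107.247 − 105.106 = -212.353°.
Normalise into (−180°, 180°]: -212.353° + 360° = 147.647°.
Positive ⇒ the second point lies to the east; separation 147.647°.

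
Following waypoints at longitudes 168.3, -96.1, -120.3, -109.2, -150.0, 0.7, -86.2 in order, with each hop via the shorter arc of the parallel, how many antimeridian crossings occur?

1

Leg 1: +168.3° → -96.1°, shortest Δλ = 95.6° (east) — crosses 180°.
Leg 2: -96.1° → -120.3°, shortest Δλ = -24.2° (west) — does not cross 180°.
Leg 3: -120.3° → -109.2°, shortest Δλ = 11.1° (east) — does not cross 180°.
Leg 4: -109.2° → -150.0°, shortest Δλ = -40.8° (west) — does not cross 180°.
Leg 5: -150.0° → +0.7°, shortest Δλ = 150.7° (east) — does not cross 180°.
Leg 6: +0.7° → -86.2°, shortest Δλ = -86.9° (west) — does not cross 180°.
Total crossings: 1.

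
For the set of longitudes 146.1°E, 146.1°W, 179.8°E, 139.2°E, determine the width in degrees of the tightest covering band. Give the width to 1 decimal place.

74.7°

Sort the longitudes: -146.1°, +139.2°, +146.1°, +179.8°.
Eastward gaps between consecutive values (wrapping around): 285.3°, 6.9°, 33.7°, 34.1°.
Largest gap = 285.3° ⇒ minimal covering band is its complement: 360° − 285.3° = 74.7°.
Band runs from +139.2° eastward to -146.1°, crossing the antimeridian.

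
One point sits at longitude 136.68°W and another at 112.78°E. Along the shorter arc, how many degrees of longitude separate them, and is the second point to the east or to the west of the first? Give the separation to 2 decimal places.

110.54° west

Raw difference: 112.78 − -136.68 = 249.46°.
Normalise into (−180°, 180°]: 249.46° − 360° = -110.54°.
Negative ⇒ the second point lies to the west; separation 110.54°.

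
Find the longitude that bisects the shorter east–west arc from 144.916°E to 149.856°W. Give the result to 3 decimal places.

177.530°E

Signed shortest Δλ from +144.916° to -149.856° is +65.228°.
Midpoint longitude = +144.916° + (+65.228°)/2 = +144.916° + 32.614° = +177.530°.
(The naïve average (+144.916 + -149.856)/2 = -2.47° is on the wrong side of the globe.)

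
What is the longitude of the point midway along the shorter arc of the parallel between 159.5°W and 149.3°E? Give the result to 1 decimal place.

174.9°E

Signed shortest Δλ from -159.5° to +149.3° is -51.2°.
Midpoint longitude = -159.5° + (-51.2°)/2 = -159.5° − 25.6° = -185.1°.
Normalise into (−180°, 180°]: +174.9°.
(The naïve average (-159.5 + +149.3)/2 = -5.1° is on the wrong side of the globe.)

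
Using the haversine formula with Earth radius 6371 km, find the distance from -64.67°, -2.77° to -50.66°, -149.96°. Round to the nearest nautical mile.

3716 nmi

Δλ = -149.96 − -2.77 = -147.19°.
Δφ = -50.66 − -64.67 = 14.01°.
a = sin²(Δφ/2) + cos φ₁ · cos φ₂ · sin²(Δλ/2) = 0.264452.
c = 2·atan2(√a, √(1−a)) = 1.08026 rad → d = 6371·c ≈ 6882.35 km ≈ 3716.17 nmi.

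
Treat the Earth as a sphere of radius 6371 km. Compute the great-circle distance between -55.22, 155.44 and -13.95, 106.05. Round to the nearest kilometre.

Δλ = 106.05 − 155.44 = -49.39°.
Δφ = -13.95 − -55.22 = 41.27°.
a = sin²(Δφ/2) + cos φ₁ · cos φ₂ · sin²(Δλ/2) = 0.220825.
c = 2·atan2(√a, √(1−a)) = 0.97840 rad → d = 6371·c ≈ 6233.39 km.

6233 km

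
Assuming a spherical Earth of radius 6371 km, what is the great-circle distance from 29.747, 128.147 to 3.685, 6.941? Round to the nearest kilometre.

Δλ = 6.941 − 128.147 = -121.206°.
Δφ = 3.685 − 29.747 = -26.062°.
a = sin²(Δφ/2) + cos φ₁ · cos φ₂ · sin²(Δλ/2) = 0.708511.
c = 2·atan2(√a, √(1−a)) = 2.00096 rad → d = 6371·c ≈ 12748.13 km.

12748 km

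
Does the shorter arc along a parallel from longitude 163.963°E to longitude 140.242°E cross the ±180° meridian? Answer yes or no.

Signed shortest Δλ = ((140.242 − 163.963 + 180) mod 360) − 180 = -23.721°.
Going west by 23.721° from +163.963° reaches +140.242° without touching 180°.

No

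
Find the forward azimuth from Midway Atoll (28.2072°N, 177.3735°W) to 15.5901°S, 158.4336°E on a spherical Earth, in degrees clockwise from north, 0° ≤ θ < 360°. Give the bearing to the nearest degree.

211°

Δλ = 158.4336 − -177.3735 = 335.8071°; wrapped into (−180°, 180°]: -24.1929°.
θ = atan2( sin Δλ · cos φ₂ , cos φ₁ · sin φ₂ − sin φ₁ · cos φ₂ · cos Δλ )
  = atan2(-0.39473, -0.65212) = -148.813° → normalised to [0°, 360°): 211.187°.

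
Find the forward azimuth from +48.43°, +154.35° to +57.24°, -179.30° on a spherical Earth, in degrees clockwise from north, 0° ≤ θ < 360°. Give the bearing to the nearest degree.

51°

Δλ = -179.30 − 154.35 = -333.65°; wrapped into (−180°, 180°]: 26.35°.
θ = atan2( sin Δλ · cos φ₂ , cos φ₁ · sin φ₂ − sin φ₁ · cos φ₂ · cos Δλ )
  = atan2(0.24018, 0.19522) = 50.895° → normalised to [0°, 360°): 50.895°.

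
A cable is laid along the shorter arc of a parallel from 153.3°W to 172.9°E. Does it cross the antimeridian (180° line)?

Yes

Naïve |172.9 − -153.3| = 326.2° > 180°, so the shorter arc goes the other way round — across 180°.
Signed shortest Δλ = ((172.9 − -153.3 + 180) mod 360) − 180 = -33.8°.
Going west by 33.8° from -153.3° passes through 180° before reaching +172.9°.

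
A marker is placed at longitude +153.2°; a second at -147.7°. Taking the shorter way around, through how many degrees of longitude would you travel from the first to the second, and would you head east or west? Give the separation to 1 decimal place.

Raw difference: -147.7 − 153.2 = -300.9°.
Normalise into (−180°, 180°]: -300.9° + 360° = 59.1°.
Positive ⇒ the second point lies to the east; separation 59.1°.

59.1° east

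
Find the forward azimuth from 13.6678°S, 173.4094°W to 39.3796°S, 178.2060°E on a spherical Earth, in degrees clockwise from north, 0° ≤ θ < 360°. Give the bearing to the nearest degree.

195°

Δλ = 178.2060 − -173.4094 = 351.6154°; wrapped into (−180°, 180°]: -8.3846°.
θ = atan2( sin Δλ · cos φ₂ , cos φ₁ · sin φ₂ − sin φ₁ · cos φ₂ · cos Δλ )
  = atan2(-0.11271, -0.43580) = -165.499° → normalised to [0°, 360°): 194.501°.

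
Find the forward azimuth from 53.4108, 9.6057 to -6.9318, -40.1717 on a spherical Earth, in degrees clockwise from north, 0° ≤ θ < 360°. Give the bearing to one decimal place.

Δλ = -40.1717 − 9.6057 = -49.7774°.
θ = atan2( sin Δλ · cos φ₂ , cos φ₁ · sin φ₂ − sin φ₁ · cos φ₂ · cos Δλ )
  = atan2(-0.75796, -0.58665) = -127.739° → normalised to [0°, 360°): 232.261°.

232.3°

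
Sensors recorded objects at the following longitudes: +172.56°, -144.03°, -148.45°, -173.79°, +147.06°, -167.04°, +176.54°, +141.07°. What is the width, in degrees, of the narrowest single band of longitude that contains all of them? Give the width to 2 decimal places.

74.90°

Sort the longitudes: -173.79°, -167.04°, -148.45°, -144.03°, +141.07°, +147.06°, +172.56°, +176.54°.
Eastward gaps between consecutive values (wrapping around): 6.75°, 18.59°, 4.42°, 285.10°, 5.99°, 25.50°, 3.98°, 9.67°.
Largest gap = 285.10° ⇒ minimal covering band is its complement: 360° − 285.10° = 74.90°.
Band runs from +141.07° eastward to -144.03°, crossing the antimeridian.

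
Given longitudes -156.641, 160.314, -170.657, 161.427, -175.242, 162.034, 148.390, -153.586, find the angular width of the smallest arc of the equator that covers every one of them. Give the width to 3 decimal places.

Sort the longitudes: -175.242°, -170.657°, -156.641°, -153.586°, +148.390°, +160.314°, +161.427°, +162.034°.
Eastward gaps between consecutive values (wrapping around): 4.585°, 14.016°, 3.055°, 301.976°, 11.924°, 1.113°, 0.607°, 22.724°.
Largest gap = 301.976° ⇒ minimal covering band is its complement: 360° − 301.976° = 58.024°.
Band runs from +148.390° eastward to -153.586°, crossing the antimeridian.

58.024°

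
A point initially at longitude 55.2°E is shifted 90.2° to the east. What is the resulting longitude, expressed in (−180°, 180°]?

Start at +55.2°; shift +90.2° → +145.4°.
+145.4° already lies in (−180°, 180°].

145.4°E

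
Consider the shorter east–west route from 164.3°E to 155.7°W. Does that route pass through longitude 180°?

Naïve |-155.7 − 164.3| = 320.0° > 180°, so the shorter arc goes the other way round — across 180°.
Signed shortest Δλ = ((-155.7 − 164.3 + 180) mod 360) − 180 = 40.0°.
Going east by 40.0° from +164.3° passes through 180° before reaching -155.7°.

Yes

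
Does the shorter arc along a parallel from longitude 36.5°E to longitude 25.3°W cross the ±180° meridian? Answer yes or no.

No

Signed shortest Δλ = ((-25.3 − 36.5 + 180) mod 360) − 180 = -61.8°.
Going west by 61.8° from +36.5° reaches -25.3° without touching 180°.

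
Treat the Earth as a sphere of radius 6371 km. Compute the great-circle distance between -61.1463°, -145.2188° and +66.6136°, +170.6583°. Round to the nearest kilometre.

14654 km

Δλ = 170.6583 − -145.2188 = 315.8771°; wrapped into (−180°, 180°]: -44.1229°.
Δφ = 66.6136 − -61.1463 = 127.7599°.
a = sin²(Δφ/2) + cos φ₁ · cos φ₂ · sin²(Δλ/2) = 0.833200.
c = 2·atan2(√a, √(1−a)) = 2.30017 rad → d = 6371·c ≈ 14654.36 km.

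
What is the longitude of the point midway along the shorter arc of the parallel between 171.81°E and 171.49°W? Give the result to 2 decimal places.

Signed shortest Δλ from +171.81° to -171.49° is +16.70°.
Midpoint longitude = +171.81° + (+16.70°)/2 = +171.81° + 8.35° = +180.16°.
Normalise into (−180°, 180°]: -179.84°.
(The naïve average (+171.81 + -171.49)/2 = 0.16° is on the wrong side of the globe.)

179.84°W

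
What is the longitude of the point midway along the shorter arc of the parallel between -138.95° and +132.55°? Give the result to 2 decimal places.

Signed shortest Δλ from -138.95° to +132.55° is -88.50°.
Midpoint longitude = -138.95° + (-88.50°)/2 = -138.95° − 44.25° = -183.20°.
Normalise into (−180°, 180°]: +176.80°.
(The naïve average (-138.95 + +132.55)/2 = -3.2° is on the wrong side of the globe.)

+176.80°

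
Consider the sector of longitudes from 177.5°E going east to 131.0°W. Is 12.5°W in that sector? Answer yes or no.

No

Band width going east from +177.5° to -131.0°: ((-131.0 − 177.5) mod 360) = 51.5°.
Offset of -12.5° east of the west edge: ((-12.5 − 177.5) mod 360) = 170.0°.
170.0° > 51.5° ⇒ outside.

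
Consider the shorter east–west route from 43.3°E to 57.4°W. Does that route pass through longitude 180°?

Signed shortest Δλ = ((-57.4 − 43.3 + 180) mod 360) − 180 = -100.7°.
Going west by 100.7° from +43.3° reaches -57.4° without touching 180°.

No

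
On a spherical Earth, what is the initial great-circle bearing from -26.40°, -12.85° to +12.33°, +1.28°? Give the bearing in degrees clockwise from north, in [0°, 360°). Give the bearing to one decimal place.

Δλ = 1.28 − -12.85 = 14.13°.
θ = atan2( sin Δλ · cos φ₂ , cos φ₁ · sin φ₂ − sin φ₁ · cos φ₂ · cos Δλ )
  = atan2(0.23849, 0.61251) = 21.274° → normalised to [0°, 360°): 21.274°.

21.3°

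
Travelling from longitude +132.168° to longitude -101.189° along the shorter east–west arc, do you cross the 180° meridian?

Yes

Naïve |-101.189 − 132.168| = 233.357° > 180°, so the shorter arc goes the other way round — across 180°.
Signed shortest Δλ = ((-101.189 − 132.168 + 180) mod 360) − 180 = 126.643°.
Going east by 126.643° from +132.168° passes through 180° before reaching -101.189°.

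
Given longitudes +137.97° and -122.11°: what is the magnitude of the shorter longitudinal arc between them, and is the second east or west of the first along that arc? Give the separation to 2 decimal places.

Raw difference: -122.11 − 137.97 = -260.08°.
Normalise into (−180°, 180°]: -260.08° + 360° = 99.92°.
Positive ⇒ the second point lies to the east; separation 99.92°.

99.92° east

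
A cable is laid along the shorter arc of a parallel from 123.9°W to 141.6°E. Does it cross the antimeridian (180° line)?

Yes

Naïve |141.6 − -123.9| = 265.5° > 180°, so the shorter arc goes the other way round — across 180°.
Signed shortest Δλ = ((141.6 − -123.9 + 180) mod 360) − 180 = -94.5°.
Going west by 94.5° from -123.9° passes through 180° before reaching +141.6°.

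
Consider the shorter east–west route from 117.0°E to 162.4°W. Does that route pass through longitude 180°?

Naïve |-162.4 − 117.0| = 279.4° > 180°, so the shorter arc goes the other way round — across 180°.
Signed shortest Δλ = ((-162.4 − 117.0 + 180) mod 360) − 180 = 80.6°.
Going east by 80.6° from +117.0° passes through 180° before reaching -162.4°.

Yes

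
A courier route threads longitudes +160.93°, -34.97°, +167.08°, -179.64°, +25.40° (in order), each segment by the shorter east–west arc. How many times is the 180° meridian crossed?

4

Leg 1: +160.93° → -34.97°, shortest Δλ = 164.1° (east) — crosses 180°.
Leg 2: -34.97° → +167.08°, shortest Δλ = -157.95° (west) — crosses 180°.
Leg 3: +167.08° → -179.64°, shortest Δλ = 13.28° (east) — crosses 180°.
Leg 4: -179.64° → +25.40°, shortest Δλ = -154.96° (west) — crosses 180°.
Total crossings: 4.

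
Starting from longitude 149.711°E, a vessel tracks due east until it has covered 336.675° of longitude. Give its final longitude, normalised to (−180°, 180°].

Start at +149.711°; shift +336.675° → +486.386°.
+486.386° lies outside (−180°, 180°]; subtract 360° → +126.386°.

126.386°E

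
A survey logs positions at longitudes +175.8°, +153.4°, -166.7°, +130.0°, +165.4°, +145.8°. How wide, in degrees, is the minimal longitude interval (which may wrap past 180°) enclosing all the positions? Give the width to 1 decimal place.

Sort the longitudes: -166.7°, +130.0°, +145.8°, +153.4°, +165.4°, +175.8°.
Eastward gaps between consecutive values (wrapping around): 296.7°, 15.8°, 7.6°, 12.0°, 10.4°, 17.5°.
Largest gap = 296.7° ⇒ minimal covering band is its complement: 360° − 296.7° = 63.3°.
Band runs from +130.0° eastward to -166.7°, crossing the antimeridian.

63.3°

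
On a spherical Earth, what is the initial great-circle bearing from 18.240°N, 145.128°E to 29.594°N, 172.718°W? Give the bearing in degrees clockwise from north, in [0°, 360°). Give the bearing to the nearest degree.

65°

Δλ = -172.718 − 145.128 = -317.846°; wrapped into (−180°, 180°]: 42.154°.
θ = atan2( sin Δλ · cos φ₂ , cos φ₁ · sin φ₂ − sin φ₁ · cos φ₂ · cos Δλ )
  = atan2(0.58358, 0.26727) = 65.393° → normalised to [0°, 360°): 65.393°.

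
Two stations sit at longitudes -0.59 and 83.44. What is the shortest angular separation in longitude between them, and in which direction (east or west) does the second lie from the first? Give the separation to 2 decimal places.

Raw difference: 83.44 − -0.59 = 84.03°.
Normalise into (−180°, 180°]: 84.03° stays 84.03°.
Positive ⇒ the second point lies to the east; separation 84.03°.

84.03° east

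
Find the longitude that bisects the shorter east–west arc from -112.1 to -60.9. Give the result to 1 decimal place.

Signed shortest Δλ from -112.1° to -60.9° is +51.2°.
Midpoint longitude = -112.1° + (+51.2°)/2 = -112.1° + 25.6° = -86.5°.

-86.5°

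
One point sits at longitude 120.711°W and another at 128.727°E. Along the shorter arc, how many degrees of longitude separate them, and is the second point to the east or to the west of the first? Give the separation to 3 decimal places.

Raw difference: 128.727 − -120.711 = 249.438°.
Normalise into (−180°, 180°]: 249.438° − 360° = -110.562°.
Negative ⇒ the second point lies to the west; separation 110.562°.

110.562° west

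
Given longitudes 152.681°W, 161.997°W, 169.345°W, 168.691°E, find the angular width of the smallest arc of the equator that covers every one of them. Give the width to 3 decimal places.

38.628°

Sort the longitudes: -169.345°, -161.997°, -152.681°, +168.691°.
Eastward gaps between consecutive values (wrapping around): 7.348°, 9.316°, 321.372°, 21.964°.
Largest gap = 321.372° ⇒ minimal covering band is its complement: 360° − 321.372° = 38.628°.
Band runs from +168.691° eastward to -152.681°, crossing the antimeridian.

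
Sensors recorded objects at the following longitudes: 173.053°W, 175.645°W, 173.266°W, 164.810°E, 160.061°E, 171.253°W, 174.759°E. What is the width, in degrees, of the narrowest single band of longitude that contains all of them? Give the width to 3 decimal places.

Sort the longitudes: -175.645°, -173.266°, -173.053°, -171.253°, +160.061°, +164.810°, +174.759°.
Eastward gaps between consecutive values (wrapping around): 2.379°, 0.213°, 1.800°, 331.314°, 4.749°, 9.949°, 9.596°.
Largest gap = 331.314° ⇒ minimal covering band is its complement: 360° − 331.314° = 28.686°.
Band runs from +160.061° eastward to -171.253°, crossing the antimeridian.

28.686°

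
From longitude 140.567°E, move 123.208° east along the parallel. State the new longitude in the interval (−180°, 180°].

96.225°W

Start at +140.567°; shift +123.208° → +263.775°.
+263.775° lies outside (−180°, 180°]; subtract 360° → -96.225°.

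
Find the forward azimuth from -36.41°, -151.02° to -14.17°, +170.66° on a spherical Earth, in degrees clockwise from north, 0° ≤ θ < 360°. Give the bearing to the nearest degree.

293°

Δλ = 170.66 − -151.02 = 321.68°; wrapped into (−180°, 180°]: -38.32°.
θ = atan2( sin Δλ · cos φ₂ , cos φ₁ · sin φ₂ − sin φ₁ · cos φ₂ · cos Δλ )
  = atan2(-0.60119, 0.25450) = -67.056° → normalised to [0°, 360°): 292.944°.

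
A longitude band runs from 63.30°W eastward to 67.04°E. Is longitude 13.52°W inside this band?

Band width going east from -63.30° to +67.04°: ((67.04 − -63.30) mod 360) = 130.34°.
Offset of -13.52° east of the west edge: ((-13.52 − -63.30) mod 360) = 49.78°.
49.78° ≤ 130.34° ⇒ inside.

Yes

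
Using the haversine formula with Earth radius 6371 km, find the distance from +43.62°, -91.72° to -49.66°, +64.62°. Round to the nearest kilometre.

Δλ = 64.62 − -91.72 = 156.34°.
Δφ = -49.66 − 43.62 = -93.28°.
a = sin²(Δφ/2) + cos φ₁ · cos φ₂ · sin²(Δλ/2) = 0.977529.
c = 2·atan2(√a, √(1−a)) = 2.84065 rad → d = 6371·c ≈ 18097.80 km.

18098 km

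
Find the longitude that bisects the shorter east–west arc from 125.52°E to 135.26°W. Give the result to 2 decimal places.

Signed shortest Δλ from +125.52° to -135.26° is +99.22°.
Midpoint longitude = +125.52° + (+99.22°)/2 = +125.52° + 49.61° = +175.13°.
(The naïve average (+125.52 + -135.26)/2 = -4.87° is on the wrong side of the globe.)

175.13°E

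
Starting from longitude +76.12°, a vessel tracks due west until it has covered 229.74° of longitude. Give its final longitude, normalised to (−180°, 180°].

-153.62°

Start at +76.12°; shift −229.74° → -153.62°.
-153.62° already lies in (−180°, 180°].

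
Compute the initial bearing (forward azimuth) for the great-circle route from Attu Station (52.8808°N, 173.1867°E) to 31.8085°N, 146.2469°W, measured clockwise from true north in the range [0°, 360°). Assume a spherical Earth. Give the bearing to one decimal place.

Δλ = -146.2469 − 173.1867 = -319.4336°; wrapped into (−180°, 180°]: 40.5664°.
θ = atan2( sin Δλ · cos φ₂ , cos φ₁ · sin φ₂ − sin φ₁ · cos φ₂ · cos Δλ )
  = atan2(0.55266, -0.19668) = 109.590° → normalised to [0°, 360°): 109.590°.

109.6°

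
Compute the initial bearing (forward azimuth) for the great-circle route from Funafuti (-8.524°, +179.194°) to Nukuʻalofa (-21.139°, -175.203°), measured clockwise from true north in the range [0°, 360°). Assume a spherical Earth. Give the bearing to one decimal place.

157.4°

Δλ = -175.203 − 179.194 = -354.397°; wrapped into (−180°, 180°]: 5.603°.
θ = atan2( sin Δλ · cos φ₂ , cos φ₁ · sin φ₂ − sin φ₁ · cos φ₂ · cos Δλ )
  = atan2(0.09106, -0.21906) = 157.427° → normalised to [0°, 360°): 157.427°.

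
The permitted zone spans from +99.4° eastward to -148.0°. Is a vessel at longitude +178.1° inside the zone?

Yes

Band width going east from +99.4° to -148.0°: ((-148.0 − 99.4) mod 360) = 112.6°.
Offset of +178.1° east of the west edge: ((178.1 − 99.4) mod 360) = 78.7°.
78.7° ≤ 112.6° ⇒ inside.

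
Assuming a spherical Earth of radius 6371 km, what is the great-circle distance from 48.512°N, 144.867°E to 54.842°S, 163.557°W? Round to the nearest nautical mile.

Δλ = -163.557 − 144.867 = -308.424°; wrapped into (−180°, 180°]: 51.576°.
Δφ = -54.842 − 48.512 = -103.354°.
a = sin²(Δφ/2) + cos φ₁ · cos φ₂ · sin²(Δλ/2) = 0.687681.
c = 2·atan2(√a, √(1−a)) = 1.95558 rad → d = 6371·c ≈ 12459.02 km ≈ 6727.33 nmi.

6727 nmi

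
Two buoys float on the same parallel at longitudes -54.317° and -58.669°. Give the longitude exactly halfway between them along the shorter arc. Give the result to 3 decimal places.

-56.493°

Signed shortest Δλ from -54.317° to -58.669° is -4.352°.
Midpoint longitude = -54.317° + (-4.352°)/2 = -54.317° − 2.176° = -56.493°.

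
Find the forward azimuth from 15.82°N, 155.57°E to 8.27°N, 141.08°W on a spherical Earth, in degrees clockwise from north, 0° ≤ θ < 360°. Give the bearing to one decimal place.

Δλ = -141.08 − 155.57 = -296.65°; wrapped into (−180°, 180°]: 63.35°.
θ = atan2( sin Δλ · cos φ₂ , cos φ₁ · sin φ₂ − sin φ₁ · cos φ₂ · cos Δλ )
  = atan2(0.88447, 0.01738) = 88.874° → normalised to [0°, 360°): 88.874°.

88.9°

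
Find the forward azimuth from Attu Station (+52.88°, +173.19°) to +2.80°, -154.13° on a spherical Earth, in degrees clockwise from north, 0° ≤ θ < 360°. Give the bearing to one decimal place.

Δλ = -154.13 − 173.19 = -327.32°; wrapped into (−180°, 180°]: 32.68°.
θ = atan2( sin Δλ · cos φ₂ , cos φ₁ · sin φ₂ − sin φ₁ · cos φ₂ · cos Δλ )
  = atan2(0.53930, -0.64087) = 139.919° → normalised to [0°, 360°): 139.919°.

139.9°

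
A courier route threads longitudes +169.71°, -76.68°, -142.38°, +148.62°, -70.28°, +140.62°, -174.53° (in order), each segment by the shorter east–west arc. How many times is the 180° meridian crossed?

Leg 1: +169.71° → -76.68°, shortest Δλ = 113.61° (east) — crosses 180°.
Leg 2: -76.68° → -142.38°, shortest Δλ = -65.7° (west) — does not cross 180°.
Leg 3: -142.38° → +148.62°, shortest Δλ = -69.0° (west) — crosses 180°.
Leg 4: +148.62° → -70.28°, shortest Δλ = 141.1° (east) — crosses 180°.
Leg 5: -70.28° → +140.62°, shortest Δλ = -149.1° (west) — crosses 180°.
Leg 6: +140.62° → -174.53°, shortest Δλ = 44.85° (east) — crosses 180°.
Total crossings: 5.

5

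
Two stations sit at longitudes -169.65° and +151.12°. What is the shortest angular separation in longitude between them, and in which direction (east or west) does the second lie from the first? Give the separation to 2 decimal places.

Raw difference: 151.12 − -169.65 = 320.77°.
Normalise into (−180°, 180°]: 320.77° − 360° = -39.23°.
Negative ⇒ the second point lies to the west; separation 39.23°.

39.23° west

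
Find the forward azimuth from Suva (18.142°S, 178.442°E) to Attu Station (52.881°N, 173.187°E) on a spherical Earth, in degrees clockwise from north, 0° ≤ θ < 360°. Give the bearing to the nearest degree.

Δλ = 173.187 − 178.442 = -5.255°.
θ = atan2( sin Δλ · cos φ₂ , cos φ₁ · sin φ₂ − sin φ₁ · cos φ₂ · cos Δλ )
  = atan2(-0.05527, 0.94486) = -3.348° → normalised to [0°, 360°): 356.652°.

357°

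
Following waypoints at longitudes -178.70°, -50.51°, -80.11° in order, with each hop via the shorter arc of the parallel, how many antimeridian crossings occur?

0

Leg 1: -178.70° → -50.51°, shortest Δλ = 128.19° (east) — does not cross 180°.
Leg 2: -50.51° → -80.11°, shortest Δλ = -29.6° (west) — does not cross 180°.
Total crossings: 0.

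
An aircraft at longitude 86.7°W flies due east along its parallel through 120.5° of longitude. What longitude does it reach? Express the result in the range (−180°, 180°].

Start at -86.7°; shift +120.5° → +33.8°.
+33.8° already lies in (−180°, 180°].

33.8°E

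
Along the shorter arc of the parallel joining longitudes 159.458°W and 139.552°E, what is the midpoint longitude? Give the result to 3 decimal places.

Signed shortest Δλ from -159.458° to +139.552° is -60.990°.
Midpoint longitude = -159.458° + (-60.990°)/2 = -159.458° − 30.495° = -189.953°.
Normalise into (−180°, 180°]: +170.047°.
(The naïve average (-159.458 + +139.552)/2 = -9.953° is on the wrong side of the globe.)

170.047°E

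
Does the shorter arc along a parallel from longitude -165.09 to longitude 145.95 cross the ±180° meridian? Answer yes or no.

Naïve |145.95 − -165.09| = 311.04° > 180°, so the shorter arc goes the other way round — across 180°.
Signed shortest Δλ = ((145.95 − -165.09 + 180) mod 360) − 180 = -48.96°.
Going west by 48.96° from -165.09° passes through 180° before reaching +145.95°.

Yes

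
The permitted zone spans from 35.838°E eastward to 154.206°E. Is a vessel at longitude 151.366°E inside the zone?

Yes

Band width going east from +35.838° to +154.206°: ((154.206 − 35.838) mod 360) = 118.368°.
Offset of +151.366° east of the west edge: ((151.366 − 35.838) mod 360) = 115.528°.
115.528° ≤ 118.368° ⇒ inside.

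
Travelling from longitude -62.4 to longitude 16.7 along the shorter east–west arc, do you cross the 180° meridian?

No

Signed shortest Δλ = ((16.7 − -62.4 + 180) mod 360) − 180 = 79.1°.
Going east by 79.1° from -62.4° reaches +16.7° without touching 180°.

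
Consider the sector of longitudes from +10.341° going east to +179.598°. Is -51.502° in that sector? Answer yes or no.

Band width going east from +10.341° to +179.598°: ((179.598 − 10.341) mod 360) = 169.257°.
Offset of -51.502° east of the west edge: ((-51.502 − 10.341) mod 360) = 298.157°.
298.157° > 169.257° ⇒ outside.

No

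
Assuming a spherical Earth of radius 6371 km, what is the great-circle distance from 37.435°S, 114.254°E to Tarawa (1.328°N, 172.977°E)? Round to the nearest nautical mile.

Δλ = 172.977 − 114.254 = 58.723°.
Δφ = 1.328 − -37.435 = 38.763°.
a = sin²(Δφ/2) + cos φ₁ · cos φ₂ · sin²(Δλ/2) = 0.300975.
c = 2·atan2(√a, √(1−a)) = 1.16141 rad → d = 6371·c ≈ 7399.32 km ≈ 3995.31 nmi.

3995 nmi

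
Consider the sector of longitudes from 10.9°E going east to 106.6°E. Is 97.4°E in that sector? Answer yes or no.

Band width going east from +10.9° to +106.6°: ((106.6 − 10.9) mod 360) = 95.7°.
Offset of +97.4° east of the west edge: ((97.4 − 10.9) mod 360) = 86.5°.
86.5° ≤ 95.7° ⇒ inside.

Yes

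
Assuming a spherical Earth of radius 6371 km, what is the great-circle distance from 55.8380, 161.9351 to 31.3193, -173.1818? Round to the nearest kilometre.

Δλ = -173.1818 − 161.9351 = -335.1169°; wrapped into (−180°, 180°]: 24.8831°.
Δφ = 31.3193 − 55.8380 = -24.5187°.
a = sin²(Δφ/2) + cos φ₁ · cos φ₂ · sin²(Δλ/2) = 0.067353.
c = 2·atan2(√a, √(1−a)) = 0.52506 rad → d = 6371·c ≈ 3345.16 km.

3345 km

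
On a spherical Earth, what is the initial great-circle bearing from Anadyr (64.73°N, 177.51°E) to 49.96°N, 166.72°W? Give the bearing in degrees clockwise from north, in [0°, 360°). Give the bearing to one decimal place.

Δλ = -166.72 − 177.51 = -344.23°; wrapped into (−180°, 180°]: 15.77°.
θ = atan2( sin Δλ · cos φ₂ , cos φ₁ · sin φ₂ − sin φ₁ · cos φ₂ · cos Δλ )
  = atan2(0.17484, -0.23304) = 143.121° → normalised to [0°, 360°): 143.121°.

143.1°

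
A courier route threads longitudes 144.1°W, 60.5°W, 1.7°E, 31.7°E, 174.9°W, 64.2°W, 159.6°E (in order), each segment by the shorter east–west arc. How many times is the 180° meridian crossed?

2

Leg 1: -144.1° → -60.5°, shortest Δλ = 83.6° (east) — does not cross 180°.
Leg 2: -60.5° → +1.7°, shortest Δλ = 62.2° (east) — does not cross 180°.
Leg 3: +1.7° → +31.7°, shortest Δλ = 30.0° (east) — does not cross 180°.
Leg 4: +31.7° → -174.9°, shortest Δλ = 153.4° (east) — crosses 180°.
Leg 5: -174.9° → -64.2°, shortest Δλ = 110.7° (east) — does not cross 180°.
Leg 6: -64.2° → +159.6°, shortest Δλ = -136.2° (west) — crosses 180°.
Total crossings: 2.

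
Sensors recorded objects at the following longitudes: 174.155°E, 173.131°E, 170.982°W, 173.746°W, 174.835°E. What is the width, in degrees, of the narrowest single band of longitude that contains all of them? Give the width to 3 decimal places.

15.887°

Sort the longitudes: -173.746°, -170.982°, +173.131°, +174.155°, +174.835°.
Eastward gaps between consecutive values (wrapping around): 2.764°, 344.113°, 1.024°, 0.680°, 11.419°.
Largest gap = 344.113° ⇒ minimal covering band is its complement: 360° − 344.113° = 15.887°.
Band runs from +173.131° eastward to -170.982°, crossing the antimeridian.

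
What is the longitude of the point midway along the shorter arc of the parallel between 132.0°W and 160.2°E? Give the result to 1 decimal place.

165.9°W

Signed shortest Δλ from -132.0° to +160.2° is -67.8°.
Midpoint longitude = -132.0° + (-67.8°)/2 = -132.0° − 33.9° = -165.9°.
(The naïve average (-132.0 + +160.2)/2 = 14.1° is on the wrong side of the globe.)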